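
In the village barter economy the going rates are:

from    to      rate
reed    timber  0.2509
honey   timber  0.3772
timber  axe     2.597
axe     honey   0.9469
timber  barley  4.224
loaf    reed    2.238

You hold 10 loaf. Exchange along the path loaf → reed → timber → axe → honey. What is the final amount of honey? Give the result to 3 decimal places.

10 loaf × 2.238 = 22.38 reed
22.38 reed × 0.2509 = 5.615142 timber
5.615142 timber × 2.597 = 14.582523774 axe
14.582523774 axe × 0.9469 = 13.8081917616006 honey

13.808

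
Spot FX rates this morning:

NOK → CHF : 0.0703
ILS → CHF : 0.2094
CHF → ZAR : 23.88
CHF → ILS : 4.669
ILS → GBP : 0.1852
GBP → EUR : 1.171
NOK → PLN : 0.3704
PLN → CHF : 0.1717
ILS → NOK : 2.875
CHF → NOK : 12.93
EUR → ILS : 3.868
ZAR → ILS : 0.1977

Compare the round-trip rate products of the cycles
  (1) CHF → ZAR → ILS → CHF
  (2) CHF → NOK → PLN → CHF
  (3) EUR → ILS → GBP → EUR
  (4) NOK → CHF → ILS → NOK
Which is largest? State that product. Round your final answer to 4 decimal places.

(1) 23.88 × 0.1977 × 0.2094 = 0.98859
(2) 12.93 × 0.3704 × 0.1717 = 0.82232
(3) 3.868 × 0.1852 × 1.171 = 0.83885
(4) 0.0703 × 4.669 × 2.875 = 0.94366
Highest is cycle (1) at 0.9886 (≤1, no arbitrage).

0.9886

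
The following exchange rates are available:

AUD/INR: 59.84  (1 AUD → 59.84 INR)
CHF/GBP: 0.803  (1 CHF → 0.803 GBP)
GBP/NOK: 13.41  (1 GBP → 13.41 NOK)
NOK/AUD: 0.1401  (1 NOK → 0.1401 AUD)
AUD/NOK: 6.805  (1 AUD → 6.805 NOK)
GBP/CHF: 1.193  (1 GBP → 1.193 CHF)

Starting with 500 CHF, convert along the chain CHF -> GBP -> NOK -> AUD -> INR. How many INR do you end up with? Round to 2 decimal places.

500 CHF × 0.803 = 401.5 GBP
401.5 GBP × 13.41 = 5384.115 NOK
5384.115 NOK × 0.1401 = 754.3145115 AUD
754.3145115 AUD × 59.84 = 45138.18036816 INR

45138.18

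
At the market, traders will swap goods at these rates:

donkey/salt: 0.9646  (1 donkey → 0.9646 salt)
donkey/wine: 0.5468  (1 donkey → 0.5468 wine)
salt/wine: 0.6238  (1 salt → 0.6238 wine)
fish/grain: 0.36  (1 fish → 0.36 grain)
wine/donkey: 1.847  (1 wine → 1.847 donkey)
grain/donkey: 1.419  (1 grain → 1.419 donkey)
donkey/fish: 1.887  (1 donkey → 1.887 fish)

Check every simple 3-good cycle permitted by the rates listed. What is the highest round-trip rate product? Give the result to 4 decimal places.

1.1114

wine→donkey→salt→wine: 1.847 × 0.9646 × 0.6238 = 1.11137
grain→donkey→fish→grain: 1.419 × 1.887 × 0.36 = 0.96396
Maximum is wine→donkey→salt→wine at 1.1114; arbitrage exists.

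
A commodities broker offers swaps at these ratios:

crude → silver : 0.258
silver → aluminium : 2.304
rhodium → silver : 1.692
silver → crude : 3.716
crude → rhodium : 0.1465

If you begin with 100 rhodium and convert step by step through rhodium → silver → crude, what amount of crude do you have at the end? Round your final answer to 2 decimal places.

628.75

100 rhodium × 1.692 = 169.2 silver
169.2 silver × 3.716 = 628.7472 crude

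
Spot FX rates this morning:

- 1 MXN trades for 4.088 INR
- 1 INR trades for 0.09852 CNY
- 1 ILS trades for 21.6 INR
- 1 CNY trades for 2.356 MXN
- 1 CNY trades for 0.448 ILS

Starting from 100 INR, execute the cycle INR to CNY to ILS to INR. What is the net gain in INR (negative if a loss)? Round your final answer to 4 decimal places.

-4.6642

100 INR × 0.09852 = 9.852 CNY
9.852 CNY × 0.448 = 4.413696 ILS
4.413696 ILS × 21.6 = 95.3358336 INR
Net change: 95.3358336 − 100 = -4.6641664 INR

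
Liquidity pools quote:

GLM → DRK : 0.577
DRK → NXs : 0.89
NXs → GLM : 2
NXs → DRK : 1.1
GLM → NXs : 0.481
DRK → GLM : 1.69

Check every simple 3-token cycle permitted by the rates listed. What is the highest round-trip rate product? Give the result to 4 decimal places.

1.0271

DRK→NXs→GLM→DRK: 0.89 × 2 × 0.577 = 1.02706
DRK→GLM→NXs→DRK: 1.69 × 0.481 × 1.1 = 0.89418
Maximum is DRK→NXs→GLM→DRK at 1.0271; arbitrage exists.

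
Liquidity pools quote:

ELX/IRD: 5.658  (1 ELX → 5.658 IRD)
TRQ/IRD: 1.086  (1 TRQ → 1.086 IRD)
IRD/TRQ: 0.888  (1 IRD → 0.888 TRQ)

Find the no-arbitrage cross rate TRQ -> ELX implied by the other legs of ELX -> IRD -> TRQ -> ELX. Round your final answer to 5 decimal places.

0.19903

Known legs of the cycle: 5.658 × 0.888 = 5.024304
For no arbitrage the full-cycle product must be 1, so the missing rate is 1 / 5.024304 ≈ 0.1990325.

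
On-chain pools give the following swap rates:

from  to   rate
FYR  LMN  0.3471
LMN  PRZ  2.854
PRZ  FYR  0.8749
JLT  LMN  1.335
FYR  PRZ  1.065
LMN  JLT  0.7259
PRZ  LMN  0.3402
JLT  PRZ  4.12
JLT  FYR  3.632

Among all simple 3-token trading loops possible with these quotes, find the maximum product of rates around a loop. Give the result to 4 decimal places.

PRZ→LMN→JLT→PRZ: 0.3402 × 0.7259 × 4.12 = 1.01744
LMN→JLT→FYR→LMN: 0.7259 × 3.632 × 0.3471 = 0.91512
PRZ→FYR→LMN→PRZ: 0.8749 × 0.3471 × 2.854 = 0.86670
Maximum is PRZ→LMN→JLT→PRZ at 1.0174; arbitrage exists.

1.0174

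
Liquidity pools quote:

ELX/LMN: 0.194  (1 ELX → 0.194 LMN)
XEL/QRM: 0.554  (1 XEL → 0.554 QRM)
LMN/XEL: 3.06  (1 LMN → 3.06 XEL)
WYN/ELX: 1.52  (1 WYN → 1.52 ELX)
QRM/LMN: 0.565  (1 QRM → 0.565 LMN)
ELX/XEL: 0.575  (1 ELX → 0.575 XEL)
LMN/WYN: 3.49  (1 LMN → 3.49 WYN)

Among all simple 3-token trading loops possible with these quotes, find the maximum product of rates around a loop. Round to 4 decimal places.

LMN→WYN→ELX→LMN: 3.49 × 1.52 × 0.194 = 1.02913
XEL→QRM→LMN→XEL: 0.554 × 0.565 × 3.06 = 0.95781
Maximum is LMN→WYN→ELX→LMN at 1.0291; arbitrage exists.

1.0291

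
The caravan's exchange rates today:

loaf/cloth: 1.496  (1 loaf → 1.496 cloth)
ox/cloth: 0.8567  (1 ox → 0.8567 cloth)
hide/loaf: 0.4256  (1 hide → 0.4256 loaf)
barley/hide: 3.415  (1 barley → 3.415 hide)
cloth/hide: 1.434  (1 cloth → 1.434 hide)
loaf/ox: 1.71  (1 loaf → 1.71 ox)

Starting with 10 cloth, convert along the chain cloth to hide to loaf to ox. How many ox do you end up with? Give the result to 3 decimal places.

10.436

10 cloth × 1.434 = 14.34 hide
14.34 hide × 0.4256 = 6.103104 loaf
6.103104 loaf × 1.71 = 10.43630784 ox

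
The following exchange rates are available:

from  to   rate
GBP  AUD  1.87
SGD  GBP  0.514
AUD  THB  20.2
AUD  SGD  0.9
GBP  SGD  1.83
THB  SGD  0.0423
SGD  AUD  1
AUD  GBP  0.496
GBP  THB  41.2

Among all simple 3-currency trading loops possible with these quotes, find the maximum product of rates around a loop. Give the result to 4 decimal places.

0.9077

AUD→GBP→SGD→AUD: 0.496 × 1.83 × 1 = 0.90768
THB→SGD→GBP→THB: 0.0423 × 0.514 × 41.2 = 0.89578
AUD→SGD→GBP→AUD: 0.9 × 0.514 × 1.87 = 0.86506
AUD→THB→SGD→AUD: 20.2 × 0.0423 × 1 = 0.85446
Maximum is AUD→GBP→SGD→AUD at 0.9077; no arbitrage — every cycle loses value.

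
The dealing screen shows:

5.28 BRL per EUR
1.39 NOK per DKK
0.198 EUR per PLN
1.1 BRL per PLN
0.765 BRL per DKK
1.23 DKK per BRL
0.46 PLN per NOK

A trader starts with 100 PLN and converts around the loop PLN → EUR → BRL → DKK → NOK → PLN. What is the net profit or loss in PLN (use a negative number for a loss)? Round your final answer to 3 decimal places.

100 PLN × 0.198 = 19.8 EUR
19.8 EUR × 5.28 = 104.544 BRL
104.544 BRL × 1.23 = 128.58912 DKK
128.58912 DKK × 1.39 = 178.7388768 NOK
178.7388768 NOK × 0.46 = 82.219883328 PLN
Net change: 82.219883328 − 100 = -17.780116672 PLN

-17.780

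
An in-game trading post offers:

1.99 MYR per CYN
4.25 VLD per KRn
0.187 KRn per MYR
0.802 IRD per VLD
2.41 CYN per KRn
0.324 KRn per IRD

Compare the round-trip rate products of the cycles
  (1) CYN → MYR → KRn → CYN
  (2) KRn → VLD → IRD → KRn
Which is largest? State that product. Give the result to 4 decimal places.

1.1044

(1) 1.99 × 0.187 × 2.41 = 0.89683
(2) 4.25 × 0.802 × 0.324 = 1.10435
Highest is cycle (2) at 1.1044 (>1, arbitrage).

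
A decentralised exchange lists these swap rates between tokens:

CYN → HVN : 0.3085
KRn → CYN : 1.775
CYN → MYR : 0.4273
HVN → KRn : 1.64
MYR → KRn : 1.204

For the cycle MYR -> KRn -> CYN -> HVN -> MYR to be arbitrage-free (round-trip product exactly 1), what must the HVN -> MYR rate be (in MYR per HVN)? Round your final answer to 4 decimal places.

1.5168

Known legs of the cycle: 1.204 × 1.775 × 0.3085 = 0.65929535
For no arbitrage the full-cycle product must be 1, so the missing rate is 1 / 0.65929535 ≈ 1.516771.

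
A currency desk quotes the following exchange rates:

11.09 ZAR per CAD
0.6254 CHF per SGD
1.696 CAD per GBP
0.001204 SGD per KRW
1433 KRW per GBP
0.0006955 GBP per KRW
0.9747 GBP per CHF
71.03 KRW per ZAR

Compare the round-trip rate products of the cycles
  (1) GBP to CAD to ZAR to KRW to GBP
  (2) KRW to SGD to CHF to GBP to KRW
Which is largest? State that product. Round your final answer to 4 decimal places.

(1) 1.696 × 11.09 × 71.03 × 0.0006955 = 0.92917
(2) 0.001204 × 0.6254 × 0.9747 × 1433 = 1.05172
Highest is cycle (2) at 1.0517 (>1, arbitrage).

1.0517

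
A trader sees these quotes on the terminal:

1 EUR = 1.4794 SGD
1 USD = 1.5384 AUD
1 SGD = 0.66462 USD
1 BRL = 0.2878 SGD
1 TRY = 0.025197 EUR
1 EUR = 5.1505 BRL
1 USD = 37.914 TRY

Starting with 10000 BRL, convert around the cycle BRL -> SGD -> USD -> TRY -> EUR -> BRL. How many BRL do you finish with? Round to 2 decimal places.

9411.57

10000 BRL × 0.2878 = 2878 SGD
2878 SGD × 0.66462 = 1912.77636 USD
1912.77636 USD × 37.914 = 72521.00291304 TRY
72521.00291304 TRY × 0.025197 = 1827.31171039986888 EUR
1827.31171039986888 EUR × 5.1505 = 9411.56896441452466644 BRL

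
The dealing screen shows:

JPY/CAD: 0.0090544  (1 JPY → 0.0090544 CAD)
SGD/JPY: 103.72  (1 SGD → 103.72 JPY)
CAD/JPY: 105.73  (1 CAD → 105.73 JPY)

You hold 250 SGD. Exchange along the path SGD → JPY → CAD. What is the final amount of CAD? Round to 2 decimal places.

250 SGD × 103.72 = 25930 JPY
25930 JPY × 0.0090544 = 234.780592 CAD

234.78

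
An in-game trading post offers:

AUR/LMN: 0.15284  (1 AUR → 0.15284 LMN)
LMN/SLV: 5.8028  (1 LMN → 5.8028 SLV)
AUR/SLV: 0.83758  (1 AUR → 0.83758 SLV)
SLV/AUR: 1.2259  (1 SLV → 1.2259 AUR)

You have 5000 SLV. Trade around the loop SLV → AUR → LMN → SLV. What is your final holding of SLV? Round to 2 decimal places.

5000 SLV × 1.2259 = 6129.5 AUR
6129.5 AUR × 0.15284 = 936.83278 LMN
936.83278 LMN × 5.8028 = 5436.253255784 SLV

5436.25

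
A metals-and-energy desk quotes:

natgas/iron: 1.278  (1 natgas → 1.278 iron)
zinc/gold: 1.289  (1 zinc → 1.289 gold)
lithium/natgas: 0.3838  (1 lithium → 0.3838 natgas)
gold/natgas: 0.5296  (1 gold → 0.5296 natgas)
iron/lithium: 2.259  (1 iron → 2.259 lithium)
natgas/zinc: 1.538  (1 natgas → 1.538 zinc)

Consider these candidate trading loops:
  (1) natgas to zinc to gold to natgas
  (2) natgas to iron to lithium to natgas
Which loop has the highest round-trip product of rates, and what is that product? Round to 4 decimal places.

1.1080

(1) 1.538 × 1.289 × 0.5296 = 1.04992
(2) 1.278 × 2.259 × 0.3838 = 1.10803
Highest is cycle (2) at 1.1080 (>1, arbitrage).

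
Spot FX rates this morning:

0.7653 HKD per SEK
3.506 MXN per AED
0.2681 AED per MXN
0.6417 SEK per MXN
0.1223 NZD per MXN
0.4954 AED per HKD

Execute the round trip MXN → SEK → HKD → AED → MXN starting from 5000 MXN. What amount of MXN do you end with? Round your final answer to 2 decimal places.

5000 MXN × 0.6417 = 3208.5 SEK
3208.5 SEK × 0.7653 = 2455.46505 HKD
2455.46505 HKD × 0.4954 = 1216.43738577 AED
1216.43738577 AED × 3.506 = 4264.82947450962 MXN

4264.83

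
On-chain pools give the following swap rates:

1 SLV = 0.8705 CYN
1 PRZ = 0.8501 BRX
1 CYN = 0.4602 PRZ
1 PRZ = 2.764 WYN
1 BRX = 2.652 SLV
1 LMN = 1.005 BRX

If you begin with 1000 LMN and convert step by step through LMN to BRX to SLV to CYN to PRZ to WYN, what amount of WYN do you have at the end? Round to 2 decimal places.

2951.16

1000 LMN × 1.005 = 1005 BRX
1005 BRX × 2.652 = 2665.26 SLV
2665.26 SLV × 0.8705 = 2320.10883 CYN
2320.10883 CYN × 0.4602 = 1067.714083566 PRZ
1067.714083566 PRZ × 2.764 = 2951.161726976424 WYN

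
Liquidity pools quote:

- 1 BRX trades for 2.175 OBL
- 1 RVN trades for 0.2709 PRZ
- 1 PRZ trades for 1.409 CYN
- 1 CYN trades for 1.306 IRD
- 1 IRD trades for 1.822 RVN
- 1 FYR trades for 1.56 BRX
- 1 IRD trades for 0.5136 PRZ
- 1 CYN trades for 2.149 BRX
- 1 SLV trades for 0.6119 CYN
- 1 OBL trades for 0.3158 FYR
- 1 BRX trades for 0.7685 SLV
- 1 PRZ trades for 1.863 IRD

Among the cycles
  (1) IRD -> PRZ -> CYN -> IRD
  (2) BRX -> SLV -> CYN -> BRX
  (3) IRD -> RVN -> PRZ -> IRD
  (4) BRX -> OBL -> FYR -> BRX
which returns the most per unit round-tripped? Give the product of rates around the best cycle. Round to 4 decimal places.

(1) 0.5136 × 1.409 × 1.306 = 0.94510
(2) 0.7685 × 0.6119 × 2.149 = 1.01056
(3) 1.822 × 0.2709 × 1.863 = 0.91954
(4) 2.175 × 0.3158 × 1.56 = 1.07151
Highest is cycle (4) at 1.0715 (>1, arbitrage).

1.0715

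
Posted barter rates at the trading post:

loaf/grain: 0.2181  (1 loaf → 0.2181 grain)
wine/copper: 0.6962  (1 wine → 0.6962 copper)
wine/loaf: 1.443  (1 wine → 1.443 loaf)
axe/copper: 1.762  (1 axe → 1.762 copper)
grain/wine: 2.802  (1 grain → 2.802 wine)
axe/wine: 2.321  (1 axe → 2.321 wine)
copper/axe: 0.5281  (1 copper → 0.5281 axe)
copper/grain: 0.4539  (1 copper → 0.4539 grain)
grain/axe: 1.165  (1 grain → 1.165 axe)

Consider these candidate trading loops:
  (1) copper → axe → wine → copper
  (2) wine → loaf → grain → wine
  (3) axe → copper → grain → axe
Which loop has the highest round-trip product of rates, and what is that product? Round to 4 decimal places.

(1) 0.5281 × 2.321 × 0.6962 = 0.85335
(2) 1.443 × 0.2181 × 2.802 = 0.88184
(3) 1.762 × 0.4539 × 1.165 = 0.93173
Highest is cycle (3) at 0.9317 (≤1, no arbitrage).

0.9317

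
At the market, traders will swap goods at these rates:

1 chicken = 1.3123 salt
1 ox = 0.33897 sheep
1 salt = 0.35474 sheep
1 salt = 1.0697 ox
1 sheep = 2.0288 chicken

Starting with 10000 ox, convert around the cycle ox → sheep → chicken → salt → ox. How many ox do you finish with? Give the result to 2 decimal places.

10000 ox × 0.33897 = 3389.7 sheep
3389.7 sheep × 2.0288 = 6877.02336 chicken
6877.02336 chicken × 1.3123 = 9024.717755328 salt
9024.717755328 salt × 1.0697 = 9653.7405828743616 ox

9653.74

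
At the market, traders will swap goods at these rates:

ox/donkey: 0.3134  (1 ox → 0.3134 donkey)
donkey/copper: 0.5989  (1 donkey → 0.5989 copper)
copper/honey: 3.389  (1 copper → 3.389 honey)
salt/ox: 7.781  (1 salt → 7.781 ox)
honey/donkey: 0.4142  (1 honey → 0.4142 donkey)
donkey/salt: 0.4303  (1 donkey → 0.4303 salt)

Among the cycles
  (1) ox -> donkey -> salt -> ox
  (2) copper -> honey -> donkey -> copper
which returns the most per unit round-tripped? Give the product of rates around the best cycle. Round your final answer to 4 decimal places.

1.0493

(1) 0.3134 × 0.4303 × 7.781 = 1.04931
(2) 3.389 × 0.4142 × 0.5989 = 0.84069
Highest is cycle (1) at 1.0493 (>1, arbitrage).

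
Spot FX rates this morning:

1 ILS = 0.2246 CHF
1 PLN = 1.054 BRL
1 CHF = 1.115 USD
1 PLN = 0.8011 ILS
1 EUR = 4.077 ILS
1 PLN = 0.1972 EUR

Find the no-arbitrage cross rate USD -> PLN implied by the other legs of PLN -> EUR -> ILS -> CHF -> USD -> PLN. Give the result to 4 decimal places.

Known legs of the cycle: 0.1972 × 4.077 × 0.2246 × 1.115 = 0.2013410093076
For no arbitrage the full-cycle product must be 1, so the missing rate is 1 / 0.2013410093076 ≈ 4.966698.

4.9667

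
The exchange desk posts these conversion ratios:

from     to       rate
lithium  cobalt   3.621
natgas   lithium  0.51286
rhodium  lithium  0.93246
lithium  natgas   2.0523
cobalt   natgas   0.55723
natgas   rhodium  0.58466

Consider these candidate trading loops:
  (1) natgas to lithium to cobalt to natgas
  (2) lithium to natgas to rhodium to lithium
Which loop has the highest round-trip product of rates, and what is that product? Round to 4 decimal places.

1.1189

(1) 0.51286 × 3.621 × 0.55723 = 1.03481
(2) 2.0523 × 0.58466 × 0.93246 = 1.11886
Highest is cycle (2) at 1.1189 (>1, arbitrage).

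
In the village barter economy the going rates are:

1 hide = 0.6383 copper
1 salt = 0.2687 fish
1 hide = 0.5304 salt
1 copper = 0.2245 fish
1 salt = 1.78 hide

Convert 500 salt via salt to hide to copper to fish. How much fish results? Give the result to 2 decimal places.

500 salt × 1.78 = 890 hide
890 hide × 0.6383 = 568.087 copper
568.087 copper × 0.2245 = 127.5355315 fish

127.54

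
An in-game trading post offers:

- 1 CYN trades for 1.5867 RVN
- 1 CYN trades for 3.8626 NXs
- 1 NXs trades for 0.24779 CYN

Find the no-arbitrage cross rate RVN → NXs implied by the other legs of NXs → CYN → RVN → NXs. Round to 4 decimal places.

Known legs of the cycle: 0.24779 × 1.5867 = 0.393168393
For no arbitrage the full-cycle product must be 1, so the missing rate is 1 / 0.393168393 ≈ 2.543439.

2.5434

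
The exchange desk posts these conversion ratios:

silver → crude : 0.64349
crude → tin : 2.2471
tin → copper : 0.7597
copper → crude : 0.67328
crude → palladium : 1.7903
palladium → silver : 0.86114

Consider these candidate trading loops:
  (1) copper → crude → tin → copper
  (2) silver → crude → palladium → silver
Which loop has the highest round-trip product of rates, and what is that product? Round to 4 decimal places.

1.1494

(1) 0.67328 × 2.2471 × 0.7597 = 1.14937
(2) 0.64349 × 1.7903 × 0.86114 = 0.99207
Highest is cycle (1) at 1.1494 (>1, arbitrage).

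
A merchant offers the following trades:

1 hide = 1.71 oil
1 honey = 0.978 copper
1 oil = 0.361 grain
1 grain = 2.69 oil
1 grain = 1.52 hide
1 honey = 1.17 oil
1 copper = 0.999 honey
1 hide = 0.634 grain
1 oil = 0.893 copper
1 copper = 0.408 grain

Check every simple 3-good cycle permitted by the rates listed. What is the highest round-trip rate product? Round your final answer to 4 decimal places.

1.0438

oil→copper→honey→oil: 0.893 × 0.999 × 1.17 = 1.04377
oil→copper→grain→oil: 0.893 × 0.408 × 2.69 = 0.98009
hide→oil→grain→hide: 1.71 × 0.361 × 1.52 = 0.93831
Maximum is oil→copper→honey→oil at 1.0438; arbitrage exists.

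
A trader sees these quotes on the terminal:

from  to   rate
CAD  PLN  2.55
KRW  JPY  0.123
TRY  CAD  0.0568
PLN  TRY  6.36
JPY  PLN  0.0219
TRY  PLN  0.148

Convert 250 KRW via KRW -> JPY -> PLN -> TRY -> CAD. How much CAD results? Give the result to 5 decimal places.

0.24327

250 KRW × 0.123 = 30.75 JPY
30.75 JPY × 0.0219 = 0.673425 PLN
0.673425 PLN × 6.36 = 4.282983 TRY
4.282983 TRY × 0.0568 = 0.2432734344 CAD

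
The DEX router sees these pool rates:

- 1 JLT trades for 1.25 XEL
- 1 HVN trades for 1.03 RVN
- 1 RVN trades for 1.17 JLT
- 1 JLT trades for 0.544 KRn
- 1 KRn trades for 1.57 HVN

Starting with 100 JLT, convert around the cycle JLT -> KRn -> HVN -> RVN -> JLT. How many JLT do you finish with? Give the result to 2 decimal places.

100 JLT × 0.544 = 54.4 KRn
54.4 KRn × 1.57 = 85.408 HVN
85.408 HVN × 1.03 = 87.97024 RVN
87.97024 RVN × 1.17 = 102.9251808 JLT

102.93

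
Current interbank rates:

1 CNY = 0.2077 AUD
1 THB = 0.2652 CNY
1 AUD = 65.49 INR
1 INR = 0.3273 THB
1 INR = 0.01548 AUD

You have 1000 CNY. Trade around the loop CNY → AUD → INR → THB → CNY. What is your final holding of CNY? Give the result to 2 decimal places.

1180.68

1000 CNY × 0.2077 = 207.7 AUD
207.7 AUD × 65.49 = 13602.273 INR
13602.273 INR × 0.3273 = 4452.0239529 THB
4452.0239529 THB × 0.2652 = 1180.67675230908 CNY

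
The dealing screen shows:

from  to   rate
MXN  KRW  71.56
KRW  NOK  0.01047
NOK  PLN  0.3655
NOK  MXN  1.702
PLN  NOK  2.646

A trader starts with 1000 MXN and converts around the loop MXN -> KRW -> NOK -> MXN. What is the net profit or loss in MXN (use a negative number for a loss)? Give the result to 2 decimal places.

1000 MXN × 71.56 = 71560 KRW
71560 KRW × 0.01047 = 749.2332 NOK
749.2332 NOK × 1.702 = 1275.1949064 MXN
Net change: 1275.1949064 − 1000 = 275.1949064 MXN

275.19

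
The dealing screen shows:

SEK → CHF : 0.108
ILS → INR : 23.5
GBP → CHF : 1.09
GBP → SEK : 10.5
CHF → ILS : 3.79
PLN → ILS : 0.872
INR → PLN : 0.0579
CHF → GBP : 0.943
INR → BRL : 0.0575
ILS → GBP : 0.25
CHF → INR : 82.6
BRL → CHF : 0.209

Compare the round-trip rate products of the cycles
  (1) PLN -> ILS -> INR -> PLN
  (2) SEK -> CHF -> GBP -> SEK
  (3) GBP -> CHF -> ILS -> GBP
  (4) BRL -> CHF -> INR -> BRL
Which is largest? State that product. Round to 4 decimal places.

1.1865

(1) 0.872 × 23.5 × 0.0579 = 1.18649
(2) 0.108 × 0.943 × 10.5 = 1.06936
(3) 1.09 × 3.79 × 0.25 = 1.03278
(4) 0.209 × 82.6 × 0.0575 = 0.99265
Highest is cycle (1) at 1.1865 (>1, arbitrage).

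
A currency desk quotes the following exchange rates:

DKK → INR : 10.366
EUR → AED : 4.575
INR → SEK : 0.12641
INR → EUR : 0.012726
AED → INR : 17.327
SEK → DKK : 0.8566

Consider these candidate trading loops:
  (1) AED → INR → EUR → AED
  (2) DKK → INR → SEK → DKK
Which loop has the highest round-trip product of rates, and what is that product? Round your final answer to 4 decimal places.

(1) 17.327 × 0.012726 × 4.575 = 1.00880
(2) 10.366 × 0.12641 × 0.8566 = 1.12246
Highest is cycle (2) at 1.1225 (>1, arbitrage).

1.1225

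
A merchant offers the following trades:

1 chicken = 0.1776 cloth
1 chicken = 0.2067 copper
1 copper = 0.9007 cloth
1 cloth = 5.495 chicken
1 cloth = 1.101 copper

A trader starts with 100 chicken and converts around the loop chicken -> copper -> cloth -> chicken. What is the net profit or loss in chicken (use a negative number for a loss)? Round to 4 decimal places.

100 chicken × 0.2067 = 20.67 copper
20.67 copper × 0.9007 = 18.617469 cloth
18.617469 cloth × 5.495 = 102.302992155 chicken
Net change: 102.302992155 − 100 = 2.302992155 chicken

2.3030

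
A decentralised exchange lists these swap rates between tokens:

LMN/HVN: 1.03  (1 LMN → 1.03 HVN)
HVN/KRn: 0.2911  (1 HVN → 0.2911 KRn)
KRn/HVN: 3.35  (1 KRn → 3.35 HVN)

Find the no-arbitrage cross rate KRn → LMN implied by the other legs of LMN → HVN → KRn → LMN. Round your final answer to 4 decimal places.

Known legs of the cycle: 1.03 × 0.2911 = 0.299833
For no arbitrage the full-cycle product must be 1, so the missing rate is 1 / 0.299833 ≈ 3.335190.

3.3352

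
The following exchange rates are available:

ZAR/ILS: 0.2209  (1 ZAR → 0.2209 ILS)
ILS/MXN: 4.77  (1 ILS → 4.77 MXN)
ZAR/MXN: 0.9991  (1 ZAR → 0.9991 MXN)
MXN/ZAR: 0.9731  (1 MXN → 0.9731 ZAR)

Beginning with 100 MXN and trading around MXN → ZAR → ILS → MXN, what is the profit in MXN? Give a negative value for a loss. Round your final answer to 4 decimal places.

2.5349

100 MXN × 0.9731 = 97.31 ZAR
97.31 ZAR × 0.2209 = 21.495779 ILS
21.495779 ILS × 4.77 = 102.53486583 MXN
Net change: 102.53486583 − 100 = 2.53486583 MXN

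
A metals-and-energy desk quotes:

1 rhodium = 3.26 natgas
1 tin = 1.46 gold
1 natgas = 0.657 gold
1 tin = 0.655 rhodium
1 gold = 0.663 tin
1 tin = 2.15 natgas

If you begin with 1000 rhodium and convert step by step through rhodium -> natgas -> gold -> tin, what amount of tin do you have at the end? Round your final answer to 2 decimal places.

1420.03

1000 rhodium × 3.26 = 3260 natgas
3260 natgas × 0.657 = 2141.82 gold
2141.82 gold × 0.663 = 1420.02666 tin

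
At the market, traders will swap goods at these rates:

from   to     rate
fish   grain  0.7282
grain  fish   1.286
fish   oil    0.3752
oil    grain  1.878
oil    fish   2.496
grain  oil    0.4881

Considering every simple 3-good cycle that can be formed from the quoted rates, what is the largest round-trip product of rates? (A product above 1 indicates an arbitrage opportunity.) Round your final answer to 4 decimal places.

0.9061

fish→oil→grain→fish: 0.3752 × 1.878 × 1.286 = 0.90615
fish→grain→oil→fish: 0.7282 × 0.4881 × 2.496 = 0.88716
Maximum is fish→oil→grain→fish at 0.9061; no arbitrage — every cycle loses value.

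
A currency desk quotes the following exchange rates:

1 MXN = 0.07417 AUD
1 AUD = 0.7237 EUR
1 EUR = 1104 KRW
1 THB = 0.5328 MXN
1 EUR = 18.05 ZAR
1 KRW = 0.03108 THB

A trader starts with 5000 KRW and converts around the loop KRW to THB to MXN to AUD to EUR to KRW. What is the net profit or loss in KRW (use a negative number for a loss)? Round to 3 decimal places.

-93.507

5000 KRW × 0.03108 = 155.4 THB
155.4 THB × 0.5328 = 82.79712 MXN
82.79712 MXN × 0.07417 = 6.1410623904 AUD
6.1410623904 AUD × 0.7237 = 4.44428685193248 EUR
4.44428685193248 EUR × 1104 = 4906.49268453345792 KRW
Net change: 4906.49268453345792 − 5000 = -93.50731546654208 KRW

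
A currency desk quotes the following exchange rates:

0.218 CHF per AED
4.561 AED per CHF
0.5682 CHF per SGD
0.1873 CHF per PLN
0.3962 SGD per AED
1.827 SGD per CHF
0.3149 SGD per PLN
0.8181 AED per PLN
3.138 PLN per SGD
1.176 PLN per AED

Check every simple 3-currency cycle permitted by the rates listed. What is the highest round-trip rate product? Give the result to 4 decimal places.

PLN→CHF→SGD→PLN: 0.1873 × 1.827 × 3.138 = 1.07381
AED→SGD→CHF→AED: 0.3962 × 0.5682 × 4.561 = 1.02678
AED→SGD→PLN→AED: 0.3962 × 3.138 × 0.8181 = 1.01712
AED→PLN→CHF→AED: 1.176 × 0.1873 × 4.561 = 1.00463
Maximum is PLN→CHF→SGD→PLN at 1.0738; arbitrage exists.

1.0738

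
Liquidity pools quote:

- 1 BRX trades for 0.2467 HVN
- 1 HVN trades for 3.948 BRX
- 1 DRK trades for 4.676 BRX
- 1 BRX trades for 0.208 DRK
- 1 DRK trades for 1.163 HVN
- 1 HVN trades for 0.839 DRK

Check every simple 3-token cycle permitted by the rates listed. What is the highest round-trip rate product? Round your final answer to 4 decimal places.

DRK→BRX→HVN→DRK: 4.676 × 0.2467 × 0.839 = 0.96784
DRK→HVN→BRX→DRK: 1.163 × 3.948 × 0.208 = 0.95504
Maximum is DRK→BRX→HVN→DRK at 0.9678; no arbitrage — every cycle loses value.

0.9678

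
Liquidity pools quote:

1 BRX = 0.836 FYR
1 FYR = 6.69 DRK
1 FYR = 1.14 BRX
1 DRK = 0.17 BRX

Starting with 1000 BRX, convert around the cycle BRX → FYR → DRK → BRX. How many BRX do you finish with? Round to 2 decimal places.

1000 BRX × 0.836 = 836 FYR
836 FYR × 6.69 = 5592.84 DRK
5592.84 DRK × 0.17 = 950.7828 BRX

950.78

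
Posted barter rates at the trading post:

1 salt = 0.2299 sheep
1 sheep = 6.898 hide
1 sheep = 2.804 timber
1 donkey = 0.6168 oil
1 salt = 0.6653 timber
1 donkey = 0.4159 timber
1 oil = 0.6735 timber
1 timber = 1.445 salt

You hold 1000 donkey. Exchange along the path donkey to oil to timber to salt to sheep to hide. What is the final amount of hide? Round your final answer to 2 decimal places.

951.95

1000 donkey × 0.6168 = 616.8 oil
616.8 oil × 0.6735 = 415.4148 timber
415.4148 timber × 1.445 = 600.274386 salt
600.274386 salt × 0.2299 = 138.0030813414 sheep
138.0030813414 sheep × 6.898 = 951.9452550929772 hide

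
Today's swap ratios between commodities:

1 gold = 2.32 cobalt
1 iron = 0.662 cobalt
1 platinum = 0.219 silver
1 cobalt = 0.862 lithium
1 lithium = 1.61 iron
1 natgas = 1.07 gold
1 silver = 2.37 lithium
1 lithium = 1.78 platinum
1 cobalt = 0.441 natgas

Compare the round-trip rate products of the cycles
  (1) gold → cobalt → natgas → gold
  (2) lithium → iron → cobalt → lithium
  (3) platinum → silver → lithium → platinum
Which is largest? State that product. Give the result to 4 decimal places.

1.0947

(1) 2.32 × 0.441 × 1.07 = 1.09474
(2) 1.61 × 0.662 × 0.862 = 0.91874
(3) 0.219 × 2.37 × 1.78 = 0.92387
Highest is cycle (1) at 1.0947 (>1, arbitrage).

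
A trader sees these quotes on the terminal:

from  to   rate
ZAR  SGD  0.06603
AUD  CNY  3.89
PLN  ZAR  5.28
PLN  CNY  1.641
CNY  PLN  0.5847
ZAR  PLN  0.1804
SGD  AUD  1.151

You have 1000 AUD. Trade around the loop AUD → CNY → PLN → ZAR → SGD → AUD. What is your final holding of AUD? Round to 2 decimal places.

1000 AUD × 3.89 = 3890 CNY
3890 CNY × 0.5847 = 2274.483 PLN
2274.483 PLN × 5.28 = 12009.27024 ZAR
12009.27024 ZAR × 0.06603 = 792.9721139472 SGD
792.9721139472 SGD × 1.151 = 912.7109031532272 AUD

912.71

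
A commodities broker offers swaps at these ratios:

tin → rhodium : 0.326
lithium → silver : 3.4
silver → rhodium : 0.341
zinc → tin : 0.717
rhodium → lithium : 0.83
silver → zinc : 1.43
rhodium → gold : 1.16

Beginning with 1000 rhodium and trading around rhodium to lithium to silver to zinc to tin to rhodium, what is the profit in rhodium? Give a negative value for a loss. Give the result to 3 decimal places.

-56.744

1000 rhodium × 0.83 = 830 lithium
830 lithium × 3.4 = 2822 silver
2822 silver × 1.43 = 4035.46 zinc
4035.46 zinc × 0.717 = 2893.42482 tin
2893.42482 tin × 0.326 = 943.25649132 rhodium
Net change: 943.25649132 − 1000 = -56.74350868 rhodium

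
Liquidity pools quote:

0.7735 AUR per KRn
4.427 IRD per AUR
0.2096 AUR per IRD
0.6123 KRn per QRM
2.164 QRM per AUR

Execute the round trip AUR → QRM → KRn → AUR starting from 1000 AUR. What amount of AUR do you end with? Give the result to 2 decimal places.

1000 AUR × 2.164 = 2164 QRM
2164 QRM × 0.6123 = 1325.0172 KRn
1325.0172 KRn × 0.7735 = 1024.9008042 AUR

1024.90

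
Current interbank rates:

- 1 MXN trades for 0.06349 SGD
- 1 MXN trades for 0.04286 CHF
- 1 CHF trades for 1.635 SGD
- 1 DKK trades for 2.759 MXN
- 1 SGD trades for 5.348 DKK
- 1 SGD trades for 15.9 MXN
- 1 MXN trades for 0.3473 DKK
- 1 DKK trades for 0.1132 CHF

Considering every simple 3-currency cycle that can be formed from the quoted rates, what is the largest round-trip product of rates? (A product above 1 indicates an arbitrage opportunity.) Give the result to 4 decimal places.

MXN→CHF→SGD→MXN: 0.04286 × 1.635 × 15.9 = 1.11421
DKK→CHF→SGD→DKK: 0.1132 × 1.635 × 5.348 = 0.98982
DKK→MXN→SGD→DKK: 2.759 × 0.06349 × 5.348 = 0.93680
Maximum is MXN→CHF→SGD→MXN at 1.1142; arbitrage exists.

1.1142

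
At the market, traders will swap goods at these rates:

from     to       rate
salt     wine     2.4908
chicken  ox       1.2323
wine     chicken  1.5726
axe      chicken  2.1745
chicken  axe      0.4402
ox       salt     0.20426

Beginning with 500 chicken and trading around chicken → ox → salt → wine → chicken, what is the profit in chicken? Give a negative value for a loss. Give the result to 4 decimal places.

-7.0227

500 chicken × 1.2323 = 616.15 ox
616.15 ox × 0.20426 = 125.854799 salt
125.854799 salt × 2.4908 = 313.4791333492 wine
313.4791333492 wine × 1.5726 = 492.97728510495192 chicken
Net change: 492.97728510495192 − 500 = -7.02271489504808 chicken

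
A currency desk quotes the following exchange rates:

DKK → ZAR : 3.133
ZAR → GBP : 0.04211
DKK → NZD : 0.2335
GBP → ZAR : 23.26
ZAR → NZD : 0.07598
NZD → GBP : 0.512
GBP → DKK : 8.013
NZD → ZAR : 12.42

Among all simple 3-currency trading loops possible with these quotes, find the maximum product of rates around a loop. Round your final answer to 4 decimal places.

GBP→DKK→ZAR→GBP: 8.013 × 3.133 × 0.04211 = 1.05716
GBP→DKK→NZD→GBP: 8.013 × 0.2335 × 0.512 = 0.95797
GBP→ZAR→NZD→GBP: 23.26 × 0.07598 × 0.512 = 0.90485
Maximum is GBP→DKK→ZAR→GBP at 1.0572; arbitrage exists.

1.0572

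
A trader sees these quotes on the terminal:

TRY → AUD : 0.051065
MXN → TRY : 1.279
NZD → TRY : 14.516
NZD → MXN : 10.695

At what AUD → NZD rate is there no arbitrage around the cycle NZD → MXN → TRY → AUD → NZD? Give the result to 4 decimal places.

1.4316

Known legs of the cycle: 10.695 × 1.279 × 0.051065 = 0.698513283825
For no arbitrage the full-cycle product must be 1, so the missing rate is 1 / 0.698513283825 ≈ 1.431612.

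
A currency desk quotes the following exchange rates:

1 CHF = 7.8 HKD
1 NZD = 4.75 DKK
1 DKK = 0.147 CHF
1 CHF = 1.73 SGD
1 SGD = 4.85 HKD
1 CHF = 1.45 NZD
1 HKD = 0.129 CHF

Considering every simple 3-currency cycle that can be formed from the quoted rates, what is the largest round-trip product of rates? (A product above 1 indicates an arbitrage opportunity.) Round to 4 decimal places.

HKD→CHF→SGD→HKD: 0.129 × 1.73 × 4.85 = 1.08237
NZD→DKK→CHF→NZD: 4.75 × 0.147 × 1.45 = 1.01246
Maximum is HKD→CHF→SGD→HKD at 1.0824; arbitrage exists.

1.0824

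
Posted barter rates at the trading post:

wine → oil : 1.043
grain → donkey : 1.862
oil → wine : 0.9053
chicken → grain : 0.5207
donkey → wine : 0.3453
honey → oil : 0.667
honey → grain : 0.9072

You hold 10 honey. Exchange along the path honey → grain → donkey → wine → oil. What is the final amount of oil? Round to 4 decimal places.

6.0836

10 honey × 0.9072 = 9.072 grain
9.072 grain × 1.862 = 16.892064 donkey
16.892064 donkey × 0.3453 = 5.8328296992 wine
5.8328296992 wine × 1.043 = 6.0836413762656 oil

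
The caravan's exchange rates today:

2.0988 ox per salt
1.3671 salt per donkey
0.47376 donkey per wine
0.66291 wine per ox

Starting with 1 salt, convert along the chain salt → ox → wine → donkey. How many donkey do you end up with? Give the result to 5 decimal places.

1 salt × 2.0988 = 2.0988 ox
2.0988 ox × 0.66291 = 1.391315508 wine
1.391315508 wine × 0.47376 = 0.65914963507008 donkey

0.65915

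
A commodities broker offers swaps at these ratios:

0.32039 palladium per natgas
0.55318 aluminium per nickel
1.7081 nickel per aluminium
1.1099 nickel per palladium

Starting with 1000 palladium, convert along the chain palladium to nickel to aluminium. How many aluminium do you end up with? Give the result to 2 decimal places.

1000 palladium × 1.1099 = 1109.9 nickel
1109.9 nickel × 0.55318 = 613.974482 aluminium

613.97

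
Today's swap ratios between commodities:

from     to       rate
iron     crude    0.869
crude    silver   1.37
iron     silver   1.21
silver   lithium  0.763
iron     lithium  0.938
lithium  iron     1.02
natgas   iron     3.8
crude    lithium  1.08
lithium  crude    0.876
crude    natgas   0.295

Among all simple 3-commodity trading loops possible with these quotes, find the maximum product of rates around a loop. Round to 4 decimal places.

natgas→iron→crude→natgas: 3.8 × 0.869 × 0.295 = 0.97415
lithium→iron→crude→lithium: 1.02 × 0.869 × 1.08 = 0.95729
lithium→iron→silver→lithium: 1.02 × 1.21 × 0.763 = 0.94169
lithium→crude→silver→lithium: 0.876 × 1.37 × 0.763 = 0.91569
Maximum is natgas→iron→crude→natgas at 0.9741; no arbitrage — every cycle loses value.

0.9741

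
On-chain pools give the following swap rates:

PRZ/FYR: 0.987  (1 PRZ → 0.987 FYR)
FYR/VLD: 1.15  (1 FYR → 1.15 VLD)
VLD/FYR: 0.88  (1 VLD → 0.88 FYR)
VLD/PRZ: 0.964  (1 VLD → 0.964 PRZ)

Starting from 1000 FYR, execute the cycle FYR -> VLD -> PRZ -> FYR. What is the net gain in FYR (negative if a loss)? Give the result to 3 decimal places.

94.188

1000 FYR × 1.15 = 1150 VLD
1150 VLD × 0.964 = 1108.6 PRZ
1108.6 PRZ × 0.987 = 1094.1882 FYR
Net change: 1094.1882 − 1000 = 94.1882 FYR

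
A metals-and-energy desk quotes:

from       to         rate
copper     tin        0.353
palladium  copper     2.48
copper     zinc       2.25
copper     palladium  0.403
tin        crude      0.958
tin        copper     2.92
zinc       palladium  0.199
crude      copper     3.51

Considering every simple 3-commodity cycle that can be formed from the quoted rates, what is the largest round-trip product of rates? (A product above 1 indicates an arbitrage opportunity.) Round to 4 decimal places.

1.1870

copper→tin→crude→copper: 0.353 × 0.958 × 3.51 = 1.18699
copper→zinc→palladium→copper: 2.25 × 0.199 × 2.48 = 1.11042
Maximum is copper→tin→crude→copper at 1.1870; arbitrage exists.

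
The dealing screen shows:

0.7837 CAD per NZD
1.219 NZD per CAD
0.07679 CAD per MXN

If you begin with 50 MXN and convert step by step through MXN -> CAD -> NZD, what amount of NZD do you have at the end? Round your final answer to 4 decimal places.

4.6804

50 MXN × 0.07679 = 3.8395 CAD
3.8395 CAD × 1.219 = 4.6803505 NZD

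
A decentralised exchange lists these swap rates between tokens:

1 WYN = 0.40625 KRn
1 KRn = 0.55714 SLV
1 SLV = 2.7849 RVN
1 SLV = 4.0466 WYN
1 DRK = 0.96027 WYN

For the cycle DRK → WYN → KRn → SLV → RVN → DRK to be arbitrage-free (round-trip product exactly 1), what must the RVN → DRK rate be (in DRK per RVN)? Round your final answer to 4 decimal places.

1.6521

Known legs of the cycle: 0.96027 × 0.40625 × 0.55714 × 2.7849 = 0.605286071381964375
For no arbitrage the full-cycle product must be 1, so the missing rate is 1 / 0.605286071381964375 ≈ 1.652111.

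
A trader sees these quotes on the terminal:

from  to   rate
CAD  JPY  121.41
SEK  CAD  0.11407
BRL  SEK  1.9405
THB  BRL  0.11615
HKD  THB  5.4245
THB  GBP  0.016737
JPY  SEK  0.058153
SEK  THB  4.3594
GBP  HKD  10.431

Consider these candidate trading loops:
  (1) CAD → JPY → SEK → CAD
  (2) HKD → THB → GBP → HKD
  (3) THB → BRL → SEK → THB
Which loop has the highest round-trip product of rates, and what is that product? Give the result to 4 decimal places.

0.9826

(1) 121.41 × 0.058153 × 0.11407 = 0.80537
(2) 5.4245 × 0.016737 × 10.431 = 0.94703
(3) 0.11615 × 1.9405 × 4.3594 = 0.98256
Highest is cycle (3) at 0.9826 (≤1, no arbitrage).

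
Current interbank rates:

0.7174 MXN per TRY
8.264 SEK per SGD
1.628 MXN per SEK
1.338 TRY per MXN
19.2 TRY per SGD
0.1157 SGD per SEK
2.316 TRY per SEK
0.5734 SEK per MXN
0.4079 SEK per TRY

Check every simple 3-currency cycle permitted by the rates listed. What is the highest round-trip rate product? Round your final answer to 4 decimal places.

TRY→MXN→SEK→TRY: 0.7174 × 0.5734 × 2.316 = 0.95270
TRY→SEK→SGD→TRY: 0.4079 × 0.1157 × 19.2 = 0.90613
TRY→SEK→MXN→TRY: 0.4079 × 1.628 × 1.338 = 0.88851
Maximum is TRY→MXN→SEK→TRY at 0.9527; no arbitrage — every cycle loses value.

0.9527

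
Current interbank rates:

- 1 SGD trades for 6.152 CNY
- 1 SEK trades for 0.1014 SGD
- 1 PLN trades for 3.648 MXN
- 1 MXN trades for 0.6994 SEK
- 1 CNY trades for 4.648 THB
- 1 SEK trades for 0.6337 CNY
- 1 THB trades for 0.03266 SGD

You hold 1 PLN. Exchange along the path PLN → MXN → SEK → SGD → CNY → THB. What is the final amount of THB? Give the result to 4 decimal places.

7.3978

1 PLN × 3.648 = 3.648 MXN
3.648 MXN × 0.6994 = 2.5514112 SEK
2.5514112 SEK × 0.1014 = 0.25871309568 SGD
0.25871309568 SGD × 6.152 = 1.59160296462336 CNY
1.59160296462336 CNY × 4.648 = 7.39777057956937728 THB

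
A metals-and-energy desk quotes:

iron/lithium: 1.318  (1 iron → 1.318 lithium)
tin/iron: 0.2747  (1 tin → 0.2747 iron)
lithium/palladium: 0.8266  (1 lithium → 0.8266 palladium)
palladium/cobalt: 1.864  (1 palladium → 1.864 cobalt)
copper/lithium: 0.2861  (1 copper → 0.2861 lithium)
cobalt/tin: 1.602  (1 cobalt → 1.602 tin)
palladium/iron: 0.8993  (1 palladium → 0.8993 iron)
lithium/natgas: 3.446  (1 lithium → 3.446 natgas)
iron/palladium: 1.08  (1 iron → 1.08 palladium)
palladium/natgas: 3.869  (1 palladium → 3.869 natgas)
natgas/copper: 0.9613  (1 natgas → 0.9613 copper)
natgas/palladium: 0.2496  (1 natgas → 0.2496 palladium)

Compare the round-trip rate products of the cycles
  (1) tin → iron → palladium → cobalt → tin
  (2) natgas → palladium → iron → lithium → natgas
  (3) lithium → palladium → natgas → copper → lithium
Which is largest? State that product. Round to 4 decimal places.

1.0195

(1) 0.2747 × 1.08 × 1.864 × 1.602 = 0.88591
(2) 0.2496 × 0.8993 × 1.318 × 3.446 = 1.01948
(3) 0.8266 × 3.869 × 0.9613 × 0.2861 = 0.87957
Highest is cycle (2) at 1.0195 (>1, arbitrage).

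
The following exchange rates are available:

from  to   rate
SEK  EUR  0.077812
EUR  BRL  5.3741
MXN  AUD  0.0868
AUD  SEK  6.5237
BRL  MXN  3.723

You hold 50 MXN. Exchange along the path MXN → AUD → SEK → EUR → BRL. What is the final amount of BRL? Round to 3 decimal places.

11.840

50 MXN × 0.0868 = 4.34 AUD
4.34 AUD × 6.5237 = 28.312858 SEK
28.312858 SEK × 0.077812 = 2.203080106696 EUR
2.203080106696 EUR × 5.3741 = 11.8395728013949736 BRL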